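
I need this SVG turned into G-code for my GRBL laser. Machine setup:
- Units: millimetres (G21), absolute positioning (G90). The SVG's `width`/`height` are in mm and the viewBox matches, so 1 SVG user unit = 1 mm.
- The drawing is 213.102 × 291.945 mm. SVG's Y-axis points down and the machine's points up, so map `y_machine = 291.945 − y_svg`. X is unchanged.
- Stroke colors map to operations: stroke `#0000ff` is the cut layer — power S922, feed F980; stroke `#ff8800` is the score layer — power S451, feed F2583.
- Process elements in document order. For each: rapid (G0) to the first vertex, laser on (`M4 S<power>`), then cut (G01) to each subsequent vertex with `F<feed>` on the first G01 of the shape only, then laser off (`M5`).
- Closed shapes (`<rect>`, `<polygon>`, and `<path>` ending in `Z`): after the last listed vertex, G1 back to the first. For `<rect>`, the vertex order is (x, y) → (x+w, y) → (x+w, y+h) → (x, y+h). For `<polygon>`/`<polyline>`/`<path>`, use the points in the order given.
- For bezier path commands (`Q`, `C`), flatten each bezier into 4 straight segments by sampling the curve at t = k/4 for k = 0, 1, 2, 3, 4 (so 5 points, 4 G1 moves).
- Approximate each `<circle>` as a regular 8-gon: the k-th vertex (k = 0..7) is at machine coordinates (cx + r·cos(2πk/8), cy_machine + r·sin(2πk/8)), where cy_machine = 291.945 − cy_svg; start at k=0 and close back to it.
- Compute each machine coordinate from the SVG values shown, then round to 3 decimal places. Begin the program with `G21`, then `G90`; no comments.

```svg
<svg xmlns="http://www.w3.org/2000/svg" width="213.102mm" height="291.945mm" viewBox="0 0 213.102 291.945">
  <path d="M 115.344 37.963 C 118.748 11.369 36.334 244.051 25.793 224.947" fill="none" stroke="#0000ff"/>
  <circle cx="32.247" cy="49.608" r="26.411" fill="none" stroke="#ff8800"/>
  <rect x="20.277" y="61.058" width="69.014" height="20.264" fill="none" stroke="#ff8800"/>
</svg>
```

Since the viewBox matches the mm dimensions, user units are millimetres directly. The only transform is the Y-flip y_m = 291.945 − y_svg.

Shape 1 is a cubic bezier drawn with `<path>`. Its stroke #0000ff means cut at S922, F980. After flipping Y the toolpath is (115.344,253.982) → (104.270,233.299) → (75.798,163.299) → (44.711,91.895) → (25.793,66.998).

Shape 2 is a circle drawn with `<circle>`. Its stroke #ff8800 means score at S451, F2583. After flipping Y the toolpath is (58.658,242.337) → (50.922,261.012) → (32.247,268.748) → (13.572,261.012) → (5.836,242.337) → (13.572,223.662) → (32.247,215.926) → (50.922,223.662) → (58.658,242.337), returning to the start.

Shape 3 is a rectangle drawn with `<rect>`. Its stroke #ff8800 means score at S451, F2583. After flipping Y the toolpath is (20.277,230.887) → (89.291,230.887) → (89.291,210.623) → (20.277,210.623) → (20.277,230.887), returning to the start.

G21
G90
G0 X115.344 Y253.982
M4 S922
G01 X104.270 Y233.299 F980
G01 X75.798 Y163.299
G01 X44.711 Y91.895
G01 X25.793 Y66.998
M5
G0 X58.658 Y242.337
M4 S451
G01 X50.922 Y261.012 F2583
G01 X32.247 Y268.748
G01 X13.572 Y261.012
G01 X5.836 Y242.337
G01 X13.572 Y223.662
G01 X32.247 Y215.926
G01 X50.922 Y223.662
G01 X58.658 Y242.337
M5
G0 X20.277 Y230.887
M4 S451
G01 X89.291 Y230.887 F2583
G01 X89.291 Y210.623
G01 X20.277 Y210.623
G01 X20.277 Y230.887
M5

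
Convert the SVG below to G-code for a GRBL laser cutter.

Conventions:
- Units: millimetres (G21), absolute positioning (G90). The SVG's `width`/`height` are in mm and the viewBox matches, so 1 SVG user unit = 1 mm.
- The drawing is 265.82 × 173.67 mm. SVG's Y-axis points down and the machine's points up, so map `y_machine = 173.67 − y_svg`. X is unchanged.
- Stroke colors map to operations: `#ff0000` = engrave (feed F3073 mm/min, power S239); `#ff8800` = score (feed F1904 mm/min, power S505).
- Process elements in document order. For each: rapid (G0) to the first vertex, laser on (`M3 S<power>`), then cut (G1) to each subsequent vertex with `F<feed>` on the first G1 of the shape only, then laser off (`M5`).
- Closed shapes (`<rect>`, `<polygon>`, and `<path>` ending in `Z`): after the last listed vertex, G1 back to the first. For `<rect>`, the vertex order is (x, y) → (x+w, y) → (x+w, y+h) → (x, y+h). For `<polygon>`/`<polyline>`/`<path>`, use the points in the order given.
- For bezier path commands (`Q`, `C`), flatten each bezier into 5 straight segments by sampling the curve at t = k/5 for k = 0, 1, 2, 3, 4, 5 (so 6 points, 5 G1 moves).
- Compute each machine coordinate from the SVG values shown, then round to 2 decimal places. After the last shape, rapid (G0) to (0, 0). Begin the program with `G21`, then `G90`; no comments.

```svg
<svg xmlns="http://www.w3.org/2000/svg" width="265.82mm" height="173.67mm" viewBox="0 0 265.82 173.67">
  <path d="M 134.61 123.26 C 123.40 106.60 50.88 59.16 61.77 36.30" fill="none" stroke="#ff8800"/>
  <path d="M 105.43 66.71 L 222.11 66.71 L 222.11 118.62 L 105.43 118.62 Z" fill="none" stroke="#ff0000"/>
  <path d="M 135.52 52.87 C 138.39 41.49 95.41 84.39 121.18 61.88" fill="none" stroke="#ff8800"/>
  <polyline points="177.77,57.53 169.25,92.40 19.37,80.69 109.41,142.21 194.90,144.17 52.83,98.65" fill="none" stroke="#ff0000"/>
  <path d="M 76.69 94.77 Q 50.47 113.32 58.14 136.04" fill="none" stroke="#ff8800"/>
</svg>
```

G21
G90
G0 X134.61 Y50.41
M3 S505
G1 X121.68 Y63.66 F1904
G1 X100.99 Y81.63
G1 X79.48 Y101.68
G1 X64.09 Y121.15
G1 X61.77 Y137.37
M5
G0 X105.43 Y106.96
M3 S239
G1 X222.11 Y106.96 F3073
G1 X222.11 Y55.05
G1 X105.43 Y55.05
G1 X105.43 Y106.96
M5
G0 X135.52 Y120.80
M3 S505
G1 X132.66 Y122.07 F1904
G1 X124.29 Y116.06
G1 X115.92 Y108.51
G1 X113.05 Y105.18
G1 X121.18 Y111.79
M5
G0 X177.77 Y116.14
M3 S239
G1 X169.25 Y81.27 F3073
G1 X19.37 Y92.98
G1 X109.41 Y31.46
G1 X194.90 Y29.50
G1 X52.83 Y75.02
M5
G0 X76.69 Y78.90
M3 S505
G1 X67.56 Y71.31 F1904
G1 X61.14 Y63.39
G1 X57.43 Y55.14
G1 X56.43 Y46.55
G1 X58.14 Y37.63
M5
G0 X0.00 Y0.00

viewBox `0 0 265.82 173.67` with mm width/height → 1 unit = 1 mm. Flip: y_m = 173.67 − y_svg.

**Shape 1** — `<path>` cubic bezier, stroke `#ff8800` → score (S505, F1904). Control points (SVG): P0=(134.61,123.26), P1=(123.40,106.60), P2=(50.88,59.16), P3=(61.77,36.30); sampled at t=k/5. Machine vertices: (134.61,50.41) → (121.68,63.66) → (100.99,81.63) → (79.48,101.68) → (64.09,121.15) → (61.77,137.37). Open path.

**Shape 2** — `<path>` rectangle, stroke `#ff0000` → engrave (S239, F3073). Machine vertices: (105.43,106.96) → (222.11,106.96) → (222.11,55.05) → (105.43,55.05) → (105.43,106.96). Closed: final G1 returns to the first vertex.

**Shape 3** — `<path>` cubic bezier, stroke `#ff8800` → score (S505, F1904). Control points (SVG): P0=(135.52,52.87), P1=(138.39,41.49), P2=(95.41,84.39), P3=(121.18,61.88); sampled at t=k/5. Machine vertices: (135.52,120.80) → (132.66,122.07) → (124.29,116.06) → (115.92,108.51) → (113.05,105.18) → (121.18,111.79). Open path.

**Shape 4** — `<polyline>` open polyline, stroke `#ff0000` → engrave (S239, F3073). Machine vertices: (177.77,116.14) → (169.25,81.27) → (19.37,92.98) → (109.41,31.46) → (194.90,29.50) → (52.83,75.02). Open path.

**Shape 5** — `<path>` quadratic bezier, stroke `#ff8800` → score (S505, F1904). Control points (SVG): P0=(76.69,94.77), P1=(50.47,113.32), P2=(58.14,136.04); sampled at t=k/5. Machine vertices: (76.69,78.90) → (67.56,71.31) → (61.14,63.39) → (57.43,55.14) → (56.43,46.55) → (58.14,37.63). Open path.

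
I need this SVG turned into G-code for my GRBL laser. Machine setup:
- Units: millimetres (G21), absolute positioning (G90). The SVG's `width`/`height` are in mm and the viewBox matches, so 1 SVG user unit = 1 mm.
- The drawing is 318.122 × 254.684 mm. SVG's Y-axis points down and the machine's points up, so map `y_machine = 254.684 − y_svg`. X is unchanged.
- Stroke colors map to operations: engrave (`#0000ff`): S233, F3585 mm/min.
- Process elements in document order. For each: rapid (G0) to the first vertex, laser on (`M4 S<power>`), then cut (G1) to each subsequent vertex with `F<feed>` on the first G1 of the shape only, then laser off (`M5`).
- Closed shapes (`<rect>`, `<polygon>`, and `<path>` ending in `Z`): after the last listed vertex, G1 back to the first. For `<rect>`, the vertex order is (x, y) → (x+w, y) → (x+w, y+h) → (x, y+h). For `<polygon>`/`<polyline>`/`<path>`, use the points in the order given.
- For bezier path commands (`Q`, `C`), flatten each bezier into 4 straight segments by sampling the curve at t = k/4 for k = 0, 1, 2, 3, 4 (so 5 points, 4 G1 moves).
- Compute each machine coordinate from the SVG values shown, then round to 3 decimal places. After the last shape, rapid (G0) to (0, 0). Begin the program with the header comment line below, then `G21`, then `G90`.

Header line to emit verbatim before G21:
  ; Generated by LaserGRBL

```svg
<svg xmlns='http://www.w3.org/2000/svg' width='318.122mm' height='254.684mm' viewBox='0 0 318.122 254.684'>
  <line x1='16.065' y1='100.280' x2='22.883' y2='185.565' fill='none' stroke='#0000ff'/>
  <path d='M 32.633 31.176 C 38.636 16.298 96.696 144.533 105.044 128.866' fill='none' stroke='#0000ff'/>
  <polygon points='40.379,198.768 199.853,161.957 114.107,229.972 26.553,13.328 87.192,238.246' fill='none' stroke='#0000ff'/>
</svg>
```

; Generated by LaserGRBL
G21
G90
G0 X16.065 Y154.404
M4 S233
G1 X22.883 Y69.119 F3585
M5
G0 X32.633 Y223.508
M4 S233
G1 X45.306 Y212.317 F3585
G1 X67.959 Y174.367
G1 X91.052 Y136.565
G1 X105.044 Y125.818
M5
G0 X40.379 Y55.916
M4 S233
G1 X199.853 Y92.727 F3585
G1 X114.107 Y24.712
G1 X26.553 Y241.356
G1 X87.192 Y16.438
G1 X40.379 Y55.916
M5
G0 X0.000 Y0.000

Since the viewBox matches the mm dimensions, user units are millimetres directly. The only transform is the Y-flip y_m = 254.684 − y_svg.

Shape 1 is a line segment drawn with `<line>`. Its stroke #0000ff means engrave at S233, F3585. After flipping Y the toolpath is (16.065,154.404) → (22.883,69.119).

Shape 2 is a cubic bezier drawn with `<path>`. Its stroke #0000ff means engrave at S233, F3585. After flipping Y the toolpath is (32.633,223.508) → (45.306,212.317) → (67.959,174.367) → (91.052,136.565) → (105.044,125.818).

Shape 3 is a closed polygon drawn with `<polygon>`. Its stroke #0000ff means engrave at S233, F3585. After flipping Y the toolpath is (40.379,55.916) → (199.853,92.727) → (114.107,24.712) → (26.553,241.356) → (87.192,16.438) → (40.379,55.916), returning to the start.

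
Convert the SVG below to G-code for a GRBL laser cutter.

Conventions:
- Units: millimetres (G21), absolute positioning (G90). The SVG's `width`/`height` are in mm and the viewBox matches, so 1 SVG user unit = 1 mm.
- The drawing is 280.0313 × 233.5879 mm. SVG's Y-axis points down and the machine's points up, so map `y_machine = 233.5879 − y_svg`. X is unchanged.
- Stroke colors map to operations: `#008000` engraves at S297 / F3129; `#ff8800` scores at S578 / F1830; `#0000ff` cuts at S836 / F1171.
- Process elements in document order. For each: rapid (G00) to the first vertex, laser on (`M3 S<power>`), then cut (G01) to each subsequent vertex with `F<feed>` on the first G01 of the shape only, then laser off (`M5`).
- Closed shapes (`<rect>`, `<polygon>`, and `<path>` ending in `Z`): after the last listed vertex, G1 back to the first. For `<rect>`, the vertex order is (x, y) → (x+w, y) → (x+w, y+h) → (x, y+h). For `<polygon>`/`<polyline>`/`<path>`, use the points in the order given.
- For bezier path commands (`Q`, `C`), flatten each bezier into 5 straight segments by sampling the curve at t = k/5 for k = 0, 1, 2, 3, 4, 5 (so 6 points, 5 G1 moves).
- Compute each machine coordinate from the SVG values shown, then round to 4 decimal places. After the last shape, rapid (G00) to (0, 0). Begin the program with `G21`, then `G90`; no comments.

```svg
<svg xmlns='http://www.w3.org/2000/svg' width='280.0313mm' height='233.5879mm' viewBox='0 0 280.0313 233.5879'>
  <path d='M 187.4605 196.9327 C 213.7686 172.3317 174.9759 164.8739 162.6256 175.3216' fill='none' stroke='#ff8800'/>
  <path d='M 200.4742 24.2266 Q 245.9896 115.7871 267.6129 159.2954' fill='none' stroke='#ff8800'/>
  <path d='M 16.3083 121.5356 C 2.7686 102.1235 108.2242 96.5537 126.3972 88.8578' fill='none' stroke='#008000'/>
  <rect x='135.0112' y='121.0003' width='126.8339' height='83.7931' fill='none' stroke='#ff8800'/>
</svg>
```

G21
G90
G00 X187.4605 Y36.6552
M3 S578
G01 X196.1656 Y49.3525 F1830
G01 X193.6406 Y57.8989
G01 X184.2795 Y62.2577
G01 X172.4765 Y62.3924
G01 X162.6256 Y58.2663
M5
G00 X200.4742 Y209.3613
M3 S578
G01 X217.7247 Y174.6592 F1830
G01 X233.0638 Y143.8013
G01 X246.4915 Y116.7875
G01 X258.0079 Y93.6179
G01 X267.6129 Y74.2925
M5
G00 X16.3083 Y112.0523
M3 S297
G01 X20.8137 Y122.1662 F3129
G01 X43.9766 Y129.7245
G01 X75.8957 Y135.4936
G01 X106.6697 Y140.2399
G01 X126.3972 Y144.7301
M5
G00 X135.0112 Y112.5876
M3 S578
G01 X261.8451 Y112.5876 F1830
G01 X261.8451 Y28.7945
G01 X135.0112 Y28.7945
G01 X135.0112 Y112.5876
M5
G00 X0.0000 Y0.0000

viewBox `0 0 280.0313 233.5879` with mm width/height → 1 unit = 1 mm. Flip: y_m = 233.5879 − y_svg.

**Shape 1** — `<path>` cubic bezier, stroke `#ff8800` → score (S578, F1830). Control points (SVG): P0=(187.4605,196.9327), P1=(213.7686,172.3317), P2=(174.9759,164.8739), P3=(162.6256,175.3216); sampled at t=k/5. Machine vertices: (187.4605,36.6552) → (196.1656,49.3525) → (193.6406,57.8989) → (184.2795,62.2577) → (172.4765,62.3924) → (162.6256,58.2663). Open path.

**Shape 2** — `<path>` quadratic bezier, stroke `#ff8800` → score (S578, F1830). Control points (SVG): P0=(200.4742,24.2266), P1=(245.9896,115.7871), P2=(267.6129,159.2954); sampled at t=k/5. Machine vertices: (200.4742,209.3613) → (217.7247,174.6592) → (233.0638,143.8013) → (246.4915,116.7875) → (258.0079,93.6179) → (267.6129,74.2925). Open path.

**Shape 3** — `<path>` cubic bezier, stroke `#008000` → engrave (S297, F3129). Control points (SVG): P0=(16.3083,121.5356), P1=(2.7686,102.1235), P2=(108.2242,96.5537), P3=(126.3972,88.8578); sampled at t=k/5. Machine vertices: (16.3083,112.0523) → (20.8137,122.1662) → (43.9766,129.7245) → (75.8957,135.4936) → (106.6697,140.2399) → (126.3972,144.7301). Open path.

**Shape 4** — `<rect>` rectangle, stroke `#ff8800` → score (S578, F1830). Machine vertices: (135.0112,112.5876) → (261.8451,112.5876) → (261.8451,28.7945) → (135.0112,28.7945) → (135.0112,112.5876). Closed: final G1 returns to the first vertex.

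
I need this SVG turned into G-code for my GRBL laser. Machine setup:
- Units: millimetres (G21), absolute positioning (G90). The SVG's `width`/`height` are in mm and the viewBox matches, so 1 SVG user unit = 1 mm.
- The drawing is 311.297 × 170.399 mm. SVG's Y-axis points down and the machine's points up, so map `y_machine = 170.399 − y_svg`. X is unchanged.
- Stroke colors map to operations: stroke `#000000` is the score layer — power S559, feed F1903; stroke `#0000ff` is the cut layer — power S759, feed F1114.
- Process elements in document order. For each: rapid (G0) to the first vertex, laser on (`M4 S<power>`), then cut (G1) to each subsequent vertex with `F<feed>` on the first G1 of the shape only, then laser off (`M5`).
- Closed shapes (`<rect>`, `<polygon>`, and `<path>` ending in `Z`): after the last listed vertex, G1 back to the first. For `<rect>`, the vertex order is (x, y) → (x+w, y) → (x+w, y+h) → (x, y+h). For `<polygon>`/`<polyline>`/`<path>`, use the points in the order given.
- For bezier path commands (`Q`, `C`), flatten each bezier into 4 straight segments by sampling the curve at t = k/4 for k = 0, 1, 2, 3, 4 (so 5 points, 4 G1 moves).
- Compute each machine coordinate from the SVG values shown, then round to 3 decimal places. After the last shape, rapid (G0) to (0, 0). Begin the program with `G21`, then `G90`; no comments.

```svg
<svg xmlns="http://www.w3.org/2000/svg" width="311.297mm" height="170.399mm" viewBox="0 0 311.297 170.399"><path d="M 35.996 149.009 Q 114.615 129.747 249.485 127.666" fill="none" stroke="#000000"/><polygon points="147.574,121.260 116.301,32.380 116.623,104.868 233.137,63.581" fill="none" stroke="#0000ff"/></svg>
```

Since the viewBox matches the mm dimensions, user units are millimetres directly. The only transform is the Y-flip y_m = 170.399 − y_svg.

Shape 1 is a quadratic bezier drawn with `<path>`. Its stroke #000000 means score at S559, F1903. After flipping Y the toolpath is (35.996,21.390) → (78.821,29.947) → (128.678,36.357) → (185.566,40.619) → (249.485,42.733).

Shape 2 is a closed polygon drawn with `<polygon>`. Its stroke #0000ff means cut at S759, F1114. After flipping Y the toolpath is (147.574,49.139) → (116.301,138.019) → (116.623,65.531) → (233.137,106.818) → (147.574,49.139), returning to the start.

G21
G90
G0 X35.996 Y21.390
M4 S559
G1 X78.821 Y29.947 F1903
G1 X128.678 Y36.357
G1 X185.566 Y40.619
G1 X249.485 Y42.733
M5
G0 X147.574 Y49.139
M4 S759
G1 X116.301 Y138.019 F1114
G1 X116.623 Y65.531
G1 X233.137 Y106.818
G1 X147.574 Y49.139
M5
G0 X0.000 Y0.000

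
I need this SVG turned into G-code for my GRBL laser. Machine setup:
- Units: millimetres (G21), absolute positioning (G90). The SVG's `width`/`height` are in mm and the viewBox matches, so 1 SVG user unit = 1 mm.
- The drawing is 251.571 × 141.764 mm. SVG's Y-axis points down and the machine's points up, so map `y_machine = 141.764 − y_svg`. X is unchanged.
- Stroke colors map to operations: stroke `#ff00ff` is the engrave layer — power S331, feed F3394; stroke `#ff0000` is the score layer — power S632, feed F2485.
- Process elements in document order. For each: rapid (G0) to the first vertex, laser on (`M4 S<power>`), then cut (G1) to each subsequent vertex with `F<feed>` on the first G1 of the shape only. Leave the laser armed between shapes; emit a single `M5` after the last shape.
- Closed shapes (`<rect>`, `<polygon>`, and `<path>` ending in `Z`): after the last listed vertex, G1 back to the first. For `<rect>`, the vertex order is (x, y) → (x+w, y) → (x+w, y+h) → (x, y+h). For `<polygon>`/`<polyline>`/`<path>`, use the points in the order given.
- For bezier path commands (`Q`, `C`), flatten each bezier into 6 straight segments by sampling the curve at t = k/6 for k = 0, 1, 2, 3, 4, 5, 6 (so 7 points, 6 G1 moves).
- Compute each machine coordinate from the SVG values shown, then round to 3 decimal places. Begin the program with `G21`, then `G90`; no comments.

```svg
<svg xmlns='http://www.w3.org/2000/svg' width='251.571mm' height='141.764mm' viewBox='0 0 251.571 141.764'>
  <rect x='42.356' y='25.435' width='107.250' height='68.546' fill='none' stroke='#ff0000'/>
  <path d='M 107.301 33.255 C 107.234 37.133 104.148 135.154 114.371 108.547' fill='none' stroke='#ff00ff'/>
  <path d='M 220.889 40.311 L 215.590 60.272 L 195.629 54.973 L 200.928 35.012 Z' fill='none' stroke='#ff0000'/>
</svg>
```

Since the viewBox matches the mm dimensions, user units are millimetres directly. The only transform is the Y-flip y_m = 141.764 − y_svg.

Shape 1 is a rectangle drawn with `<rect>`. Its stroke #ff0000 means score at S632, F2485. After flipping Y the toolpath is (42.356,116.329) → (149.606,116.329) → (149.606,47.783) → (42.356,47.783) → (42.356,116.329), returning to the start.

Shape 2 is a cubic bezier drawn with `<path>`. Its stroke #ff00ff means engrave at S331, F3394. After flipping Y the toolpath is (107.301,108.509) → (107.092,99.738) → (106.832,81.353) → (106.977,59.431) → (107.980,40.050) → (110.293,29.286) → (114.371,33.217).

Shape 3 is a regular polygon drawn with `<path>`. Its stroke #ff0000 means score at S632, F2485. After flipping Y the toolpath is (220.889,101.453) → (215.590,81.492) → (195.629,86.791) → (200.928,106.752) → (220.889,101.453), returning to the start.

G21
G90
G0 X42.356 Y116.329
M4 S632
G1 X149.606 Y116.329 F2485
G1 X149.606 Y47.783
G1 X42.356 Y47.783
G1 X42.356 Y116.329
G0 X107.301 Y108.509
M4 S331
G1 X107.092 Y99.738 F3394
G1 X106.832 Y81.353
G1 X106.977 Y59.431
G1 X107.980 Y40.050
G1 X110.293 Y29.286
G1 X114.371 Y33.217
G0 X220.889 Y101.453
M4 S632
G1 X215.590 Y81.492 F2485
G1 X195.629 Y86.791
G1 X200.928 Y106.752
G1 X220.889 Y101.453
M5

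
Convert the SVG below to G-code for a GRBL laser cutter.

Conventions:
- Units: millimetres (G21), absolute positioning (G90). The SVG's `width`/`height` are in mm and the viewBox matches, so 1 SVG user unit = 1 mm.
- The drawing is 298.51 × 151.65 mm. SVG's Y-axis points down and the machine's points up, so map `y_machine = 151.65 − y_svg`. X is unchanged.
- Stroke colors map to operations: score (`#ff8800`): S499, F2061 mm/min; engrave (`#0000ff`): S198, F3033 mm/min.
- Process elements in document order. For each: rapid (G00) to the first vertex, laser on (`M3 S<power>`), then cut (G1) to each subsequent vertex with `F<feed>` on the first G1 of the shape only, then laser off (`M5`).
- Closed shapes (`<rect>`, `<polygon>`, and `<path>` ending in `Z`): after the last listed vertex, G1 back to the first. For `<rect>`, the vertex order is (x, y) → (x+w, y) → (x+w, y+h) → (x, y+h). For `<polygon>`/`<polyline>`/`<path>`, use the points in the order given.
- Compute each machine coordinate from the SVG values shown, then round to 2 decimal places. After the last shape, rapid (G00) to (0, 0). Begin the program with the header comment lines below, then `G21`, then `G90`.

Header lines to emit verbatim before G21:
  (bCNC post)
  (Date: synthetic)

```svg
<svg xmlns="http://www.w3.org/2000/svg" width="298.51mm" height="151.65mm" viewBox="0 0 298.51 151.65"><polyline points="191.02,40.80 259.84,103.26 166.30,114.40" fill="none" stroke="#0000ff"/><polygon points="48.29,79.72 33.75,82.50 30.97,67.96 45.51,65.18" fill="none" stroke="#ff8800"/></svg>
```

viewBox `0 0 298.51 151.65` with mm width/height → 1 unit = 1 mm. Flip: y_m = 151.65 − y_svg.

**Shape 1** — `<polyline>` open polyline, stroke `#0000ff` → engrave (S198, F3033). Machine vertices: (191.02,110.85) → (259.84,48.39) → (166.30,37.25). Open path.

**Shape 2** — `<polygon>` regular polygon, stroke `#ff8800` → score (S499, F2061). Machine vertices: (48.29,71.93) → (33.75,69.15) → (30.97,83.69) → (45.51,86.47) → (48.29,71.93). Closed: final G1 returns to the first vertex.

(bCNC post)
(Date: synthetic)
G21
G90
G00 X191.02 Y110.85
M3 S198
G1 X259.84 Y48.39 F3033
G1 X166.30 Y37.25
M5
G00 X48.29 Y71.93
M3 S499
G1 X33.75 Y69.15 F2061
G1 X30.97 Y83.69
G1 X45.51 Y86.47
G1 X48.29 Y71.93
M5
G00 X0.00 Y0.00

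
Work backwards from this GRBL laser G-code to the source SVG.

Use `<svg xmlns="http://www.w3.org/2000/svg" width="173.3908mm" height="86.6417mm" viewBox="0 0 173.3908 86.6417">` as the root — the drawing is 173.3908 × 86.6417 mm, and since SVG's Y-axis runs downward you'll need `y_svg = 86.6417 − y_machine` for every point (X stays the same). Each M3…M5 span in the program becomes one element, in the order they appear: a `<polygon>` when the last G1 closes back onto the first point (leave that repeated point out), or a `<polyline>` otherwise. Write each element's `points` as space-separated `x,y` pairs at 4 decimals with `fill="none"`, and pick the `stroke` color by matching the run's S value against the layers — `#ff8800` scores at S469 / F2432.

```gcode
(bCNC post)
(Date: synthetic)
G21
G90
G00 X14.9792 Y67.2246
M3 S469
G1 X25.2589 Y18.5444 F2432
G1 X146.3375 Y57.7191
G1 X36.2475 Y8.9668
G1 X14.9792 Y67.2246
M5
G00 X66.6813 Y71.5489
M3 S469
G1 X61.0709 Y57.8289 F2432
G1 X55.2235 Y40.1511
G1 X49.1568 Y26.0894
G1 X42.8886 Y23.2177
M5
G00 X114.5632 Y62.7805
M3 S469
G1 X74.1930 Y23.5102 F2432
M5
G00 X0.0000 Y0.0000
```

<svg xmlns="http://www.w3.org/2000/svg" width="173.3908mm" height="86.6417mm" viewBox="0 0 173.3908 86.6417">
  <polygon points="14.9792,19.4171 25.2589,68.0973 146.3375,28.9226 36.2475,77.6749" fill="none" stroke="#ff8800"/>
  <polyline points="66.6813,15.0928 61.0709,28.8128 55.2235,46.4906 49.1568,60.5523 42.8886,63.4240" fill="none" stroke="#ff8800"/>
  <polyline points="114.5632,23.8612 74.1930,63.1315" fill="none" stroke="#ff8800"/>
</svg>

Machine Y-up, SVG Y-down with viewBox height 86.6417, so y_svg = 86.6417 − y_machine; X carries over. Every run uses S469, so all elements get stroke `#ff8800` (score).

Run 1: The run returns to its start, so emit a `<polygon>` with points (Y-flipped): 14.9792,19.4171 25.2589,68.0973 146.3375,28.9226 36.2475,77.6749.

Run 2: The run is open, so emit a `<polyline>` with points (Y-flipped): 66.6813,15.0928 61.0709,28.8128 55.2235,46.4906 49.1568,60.5523 42.8886,63.4240.

Run 3: The run is open, so emit a `<polyline>` with points (Y-flipped): 114.5632,23.8612 74.1930,63.1315.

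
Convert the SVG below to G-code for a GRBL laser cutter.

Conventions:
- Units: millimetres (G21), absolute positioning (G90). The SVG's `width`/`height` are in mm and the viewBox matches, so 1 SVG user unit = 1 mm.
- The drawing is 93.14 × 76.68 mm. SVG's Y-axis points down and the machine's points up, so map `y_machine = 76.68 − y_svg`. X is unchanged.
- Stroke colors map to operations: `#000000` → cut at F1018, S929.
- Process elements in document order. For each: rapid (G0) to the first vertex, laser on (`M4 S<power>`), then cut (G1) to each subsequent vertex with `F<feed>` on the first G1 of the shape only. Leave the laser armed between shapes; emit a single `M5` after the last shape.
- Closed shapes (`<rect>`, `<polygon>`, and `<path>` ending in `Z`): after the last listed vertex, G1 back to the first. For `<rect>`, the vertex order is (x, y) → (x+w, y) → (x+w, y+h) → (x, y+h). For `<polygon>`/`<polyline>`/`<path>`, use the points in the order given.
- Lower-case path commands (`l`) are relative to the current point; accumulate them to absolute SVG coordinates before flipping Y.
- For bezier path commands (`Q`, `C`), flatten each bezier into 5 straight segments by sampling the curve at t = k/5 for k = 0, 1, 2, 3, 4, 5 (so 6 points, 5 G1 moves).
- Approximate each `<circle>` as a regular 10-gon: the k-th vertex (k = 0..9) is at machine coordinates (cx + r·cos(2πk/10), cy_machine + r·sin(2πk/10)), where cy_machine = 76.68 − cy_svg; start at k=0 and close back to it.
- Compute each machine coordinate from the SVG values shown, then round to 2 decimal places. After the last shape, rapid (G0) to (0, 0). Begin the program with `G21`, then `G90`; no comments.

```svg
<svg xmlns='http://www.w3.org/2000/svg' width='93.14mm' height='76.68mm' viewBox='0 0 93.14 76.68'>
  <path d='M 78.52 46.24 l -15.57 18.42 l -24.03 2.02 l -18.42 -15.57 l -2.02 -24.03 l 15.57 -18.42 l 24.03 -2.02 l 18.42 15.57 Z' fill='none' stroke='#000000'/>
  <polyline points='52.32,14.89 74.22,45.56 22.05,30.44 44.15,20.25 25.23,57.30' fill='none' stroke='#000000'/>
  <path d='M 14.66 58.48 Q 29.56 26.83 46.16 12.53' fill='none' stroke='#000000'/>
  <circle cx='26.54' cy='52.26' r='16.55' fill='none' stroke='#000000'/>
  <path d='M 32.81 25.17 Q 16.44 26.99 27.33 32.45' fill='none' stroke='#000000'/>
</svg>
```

1 u = 1 mm; y_m = 76.68 − y.

[1] `<path>` regular polygon, #000000→cut S929 F1018: (78.52,30.44) → (62.95,12.02) → (38.92,10.00) → (20.50,25.57) → (18.48,49.60) → (34.05,68.02) → (58.08,70.04) → (76.50,54.47) → (78.52,30.44) (closed)

[2] `<polyline>` open polyline, #000000→cut S929 F1018: (52.32,61.79) → (74.22,31.12) → (22.05,46.24) → (44.15,56.43) → (25.23,19.38)

[3] `<path>` quadratic bezier, #000000→cut S929 F1018: (14.66,18.20) → (20.69,30.17) → (26.85,40.74) → (33.15,49.93) → (39.59,57.74) → (46.16,64.15)

[4] `<circle>` circle, #000000→cut S929 F1018: (43.09,24.42) → (39.93,34.15) → (31.65,40.16) → (21.43,40.16) → (13.15,34.15) → (9.99,24.42) → (13.15,14.69) → (21.43,8.68) → (31.65,8.68) → (39.93,14.69) → (43.09,24.42) (closed)

[5] `<path>` quadratic bezier, #000000→cut S929 F1018: (32.81,51.51) → (27.35,50.64) → (24.08,49.47) → (22.98,48.02) → (24.06,46.27) → (27.33,44.23)

G21
G90
G0 X78.52 Y30.44
M4 S929
G1 X62.95 Y12.02 F1018
G1 X38.92 Y10.00
G1 X20.50 Y25.57
G1 X18.48 Y49.60
G1 X34.05 Y68.02
G1 X58.08 Y70.04
G1 X76.50 Y54.47
G1 X78.52 Y30.44
G0 X52.32 Y61.79
M4 S929
G1 X74.22 Y31.12 F1018
G1 X22.05 Y46.24
G1 X44.15 Y56.43
G1 X25.23 Y19.38
G0 X14.66 Y18.20
M4 S929
G1 X20.69 Y30.17 F1018
G1 X26.85 Y40.74
G1 X33.15 Y49.93
G1 X39.59 Y57.74
G1 X46.16 Y64.15
G0 X43.09 Y24.42
M4 S929
G1 X39.93 Y34.15 F1018
G1 X31.65 Y40.16
G1 X21.43 Y40.16
G1 X13.15 Y34.15
G1 X9.99 Y24.42
G1 X13.15 Y14.69
G1 X21.43 Y8.68
G1 X31.65 Y8.68
G1 X39.93 Y14.69
G1 X43.09 Y24.42
G0 X32.81 Y51.51
M4 S929
G1 X27.35 Y50.64 F1018
G1 X24.08 Y49.47
G1 X22.98 Y48.02
G1 X24.06 Y46.27
G1 X27.33 Y44.23
M5
G0 X0.00 Y0.00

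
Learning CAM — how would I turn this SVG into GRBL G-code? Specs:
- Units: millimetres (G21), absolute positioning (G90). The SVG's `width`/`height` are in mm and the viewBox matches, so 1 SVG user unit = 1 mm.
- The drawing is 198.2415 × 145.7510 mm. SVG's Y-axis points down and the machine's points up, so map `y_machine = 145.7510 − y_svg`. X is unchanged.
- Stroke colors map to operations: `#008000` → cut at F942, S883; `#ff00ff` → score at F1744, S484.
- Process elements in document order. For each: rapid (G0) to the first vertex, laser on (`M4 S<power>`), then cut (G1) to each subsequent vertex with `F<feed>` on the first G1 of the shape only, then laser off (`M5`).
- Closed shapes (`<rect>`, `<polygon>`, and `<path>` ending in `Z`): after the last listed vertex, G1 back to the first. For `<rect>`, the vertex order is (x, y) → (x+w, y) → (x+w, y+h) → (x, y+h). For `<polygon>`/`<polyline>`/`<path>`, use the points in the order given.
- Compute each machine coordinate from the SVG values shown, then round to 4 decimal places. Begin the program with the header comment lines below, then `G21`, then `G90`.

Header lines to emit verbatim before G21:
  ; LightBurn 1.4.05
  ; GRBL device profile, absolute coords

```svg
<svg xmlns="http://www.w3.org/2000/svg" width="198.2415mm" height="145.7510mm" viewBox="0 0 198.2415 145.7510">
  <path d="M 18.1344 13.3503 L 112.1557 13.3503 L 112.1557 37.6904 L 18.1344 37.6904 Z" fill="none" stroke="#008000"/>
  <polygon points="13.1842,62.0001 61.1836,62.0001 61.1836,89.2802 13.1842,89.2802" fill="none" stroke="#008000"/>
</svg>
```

; LightBurn 1.4.05
; GRBL device profile, absolute coords
G21
G90
G0 X18.1344 Y132.4007
M4 S883
G1 X112.1557 Y132.4007 F942
G1 X112.1557 Y108.0606
G1 X18.1344 Y108.0606
G1 X18.1344 Y132.4007
M5
G0 X13.1842 Y83.7509
M4 S883
G1 X61.1836 Y83.7509 F942
G1 X61.1836 Y56.4708
G1 X13.1842 Y56.4708
G1 X13.1842 Y83.7509
M5

viewBox `0 0 198.2415 145.7510` with mm width/height → 1 unit = 1 mm. Flip: y_m = 145.7510 − y_svg.

**Shape 1** — `<path>` rectangle, stroke `#008000` → cut (S883, F942). Machine vertices: (18.1344,132.4007) → (112.1557,132.4007) → (112.1557,108.0606) → (18.1344,108.0606) → (18.1344,132.4007). Closed: final G1 returns to the first vertex.

**Shape 2** — `<polygon>` rectangle, stroke `#008000` → cut (S883, F942). Machine vertices: (13.1842,83.7509) → (61.1836,83.7509) → (61.1836,56.4708) → (13.1842,56.4708) → (13.1842,83.7509). Closed: final G1 returns to the first vertex.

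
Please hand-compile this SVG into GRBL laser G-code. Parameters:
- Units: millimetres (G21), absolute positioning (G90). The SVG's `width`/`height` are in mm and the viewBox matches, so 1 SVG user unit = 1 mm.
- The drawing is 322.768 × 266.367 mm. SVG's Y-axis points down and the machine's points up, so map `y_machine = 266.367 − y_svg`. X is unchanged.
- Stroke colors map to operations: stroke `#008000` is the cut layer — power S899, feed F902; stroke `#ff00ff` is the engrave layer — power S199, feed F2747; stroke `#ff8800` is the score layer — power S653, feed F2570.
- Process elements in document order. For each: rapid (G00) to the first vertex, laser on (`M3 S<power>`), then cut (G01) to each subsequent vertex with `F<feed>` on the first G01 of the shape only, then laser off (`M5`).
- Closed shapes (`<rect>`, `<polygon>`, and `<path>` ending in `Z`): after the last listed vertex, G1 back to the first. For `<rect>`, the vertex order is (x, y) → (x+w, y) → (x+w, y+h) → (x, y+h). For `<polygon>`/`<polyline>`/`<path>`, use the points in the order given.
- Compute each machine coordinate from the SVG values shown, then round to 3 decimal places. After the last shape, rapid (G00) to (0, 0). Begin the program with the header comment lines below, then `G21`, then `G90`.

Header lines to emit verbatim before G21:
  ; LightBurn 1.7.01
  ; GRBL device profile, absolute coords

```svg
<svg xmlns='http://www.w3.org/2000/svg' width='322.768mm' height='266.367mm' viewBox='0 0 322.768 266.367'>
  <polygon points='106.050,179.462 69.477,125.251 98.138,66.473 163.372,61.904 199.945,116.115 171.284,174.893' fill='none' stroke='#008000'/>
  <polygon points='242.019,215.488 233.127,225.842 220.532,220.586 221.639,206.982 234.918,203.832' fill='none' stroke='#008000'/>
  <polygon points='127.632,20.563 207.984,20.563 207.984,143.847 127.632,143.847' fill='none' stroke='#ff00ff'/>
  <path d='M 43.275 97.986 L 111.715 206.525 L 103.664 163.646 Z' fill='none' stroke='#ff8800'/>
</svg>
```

; LightBurn 1.7.01
; GRBL device profile, absolute coords
G21
G90
G00 X106.050 Y86.905
M3 S899
G01 X69.477 Y141.116 F902
G01 X98.138 Y199.894
G01 X163.372 Y204.463
G01 X199.945 Y150.252
G01 X171.284 Y91.474
G01 X106.050 Y86.905
M5
G00 X242.019 Y50.879
M3 S899
G01 X233.127 Y40.525 F902
G01 X220.532 Y45.781
G01 X221.639 Y59.385
G01 X234.918 Y62.535
G01 X242.019 Y50.879
M5
G00 X127.632 Y245.804
M3 S199
G01 X207.984 Y245.804 F2747
G01 X207.984 Y122.520
G01 X127.632 Y122.520
G01 X127.632 Y245.804
M5
G00 X43.275 Y168.381
M3 S653
G01 X111.715 Y59.842 F2570
G01 X103.664 Y102.721
G01 X43.275 Y168.381
M5
G00 X0.000 Y0.000

1 u = 1 mm; y_m = 266.367 − y.

[1] `<polygon>` regular polygon, #008000→cut S899 F902: (106.050,86.905) → (69.477,141.116) → (98.138,199.894) → (163.372,204.463) → (199.945,150.252) → (171.284,91.474) → (106.050,86.905) (closed)

[2] `<polygon>` regular polygon, #008000→cut S899 F902: (242.019,50.879) → (233.127,40.525) → (220.532,45.781) → (221.639,59.385) → (234.918,62.535) → (242.019,50.879) (closed)

[3] `<polygon>` rectangle, #ff00ff→engrave S199 F2747: (127.632,245.804) → (207.984,245.804) → (207.984,122.520) → (127.632,122.520) → (127.632,245.804) (closed)

[4] `<path>` closed polygon, #ff8800→score S653 F2570: (43.275,168.381) → (111.715,59.842) → (103.664,102.721) → (43.275,168.381) (closed)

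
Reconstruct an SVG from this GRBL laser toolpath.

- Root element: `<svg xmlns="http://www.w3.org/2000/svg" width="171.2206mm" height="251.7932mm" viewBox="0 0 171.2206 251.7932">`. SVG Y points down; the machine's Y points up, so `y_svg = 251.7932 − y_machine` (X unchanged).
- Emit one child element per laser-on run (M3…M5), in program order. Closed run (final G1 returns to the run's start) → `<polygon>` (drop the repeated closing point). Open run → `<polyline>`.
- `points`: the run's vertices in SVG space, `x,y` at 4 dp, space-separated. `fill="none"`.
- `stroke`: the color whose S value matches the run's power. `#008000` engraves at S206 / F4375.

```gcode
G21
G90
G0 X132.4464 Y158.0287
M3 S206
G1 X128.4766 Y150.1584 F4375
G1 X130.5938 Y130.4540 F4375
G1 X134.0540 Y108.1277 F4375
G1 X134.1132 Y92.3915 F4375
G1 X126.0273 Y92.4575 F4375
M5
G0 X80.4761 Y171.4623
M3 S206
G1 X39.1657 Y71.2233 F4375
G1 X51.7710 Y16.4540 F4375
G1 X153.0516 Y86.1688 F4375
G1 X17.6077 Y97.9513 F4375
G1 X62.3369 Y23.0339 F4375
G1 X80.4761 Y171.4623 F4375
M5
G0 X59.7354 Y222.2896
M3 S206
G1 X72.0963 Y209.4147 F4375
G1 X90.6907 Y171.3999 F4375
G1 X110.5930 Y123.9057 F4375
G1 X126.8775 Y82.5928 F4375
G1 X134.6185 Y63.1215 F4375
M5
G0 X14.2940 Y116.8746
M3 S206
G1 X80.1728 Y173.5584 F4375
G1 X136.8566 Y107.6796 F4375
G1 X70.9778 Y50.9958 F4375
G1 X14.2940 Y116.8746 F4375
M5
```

<svg xmlns="http://www.w3.org/2000/svg" width="171.2206mm" height="251.7932mm" viewBox="0 0 171.2206 251.7932">
  <polyline points="132.4464,93.7645 128.4766,101.6348 130.5938,121.3392 134.0540,143.6655 134.1132,159.4017 126.0273,159.3357" fill="none" stroke="#008000"/>
  <polygon points="80.4761,80.3309 39.1657,180.5699 51.7710,235.3392 153.0516,165.6244 17.6077,153.8419 62.3369,228.7593" fill="none" stroke="#008000"/>
  <polyline points="59.7354,29.5036 72.0963,42.3785 90.6907,80.3933 110.5930,127.8875 126.8775,169.2004 134.6185,188.6717" fill="none" stroke="#008000"/>
  <polygon points="14.2940,134.9186 80.1728,78.2348 136.8566,144.1136 70.9778,200.7974" fill="none" stroke="#008000"/>
</svg>

Machine Y-up, SVG Y-down with viewBox height 251.7932, so y_svg = 251.7932 − y_machine; X carries over. Every run uses S206, so all elements get stroke `#008000` (engrave).

Run 1: The run is open, so emit a `<polyline>` with points (Y-flipped): 132.4464,93.7645 128.4766,101.6348 130.5938,121.3392 134.0540,143.6655 134.1132,159.4017 126.0273,159.3357.

Run 2: The run returns to its start, so emit a `<polygon>` with points (Y-flipped): 80.4761,80.3309 39.1657,180.5699 51.7710,235.3392 153.0516,165.6244 17.6077,153.8419 62.3369,228.7593.

Run 3: The run is open, so emit a `<polyline>` with points (Y-flipped): 59.7354,29.5036 72.0963,42.3785 90.6907,80.3933 110.5930,127.8875 126.8775,169.2004 134.6185,188.6717.

Run 4: The run returns to its start, so emit a `<polygon>` with points (Y-flipped): 14.2940,134.9186 80.1728,78.2348 136.8566,144.1136 70.9778,200.7974.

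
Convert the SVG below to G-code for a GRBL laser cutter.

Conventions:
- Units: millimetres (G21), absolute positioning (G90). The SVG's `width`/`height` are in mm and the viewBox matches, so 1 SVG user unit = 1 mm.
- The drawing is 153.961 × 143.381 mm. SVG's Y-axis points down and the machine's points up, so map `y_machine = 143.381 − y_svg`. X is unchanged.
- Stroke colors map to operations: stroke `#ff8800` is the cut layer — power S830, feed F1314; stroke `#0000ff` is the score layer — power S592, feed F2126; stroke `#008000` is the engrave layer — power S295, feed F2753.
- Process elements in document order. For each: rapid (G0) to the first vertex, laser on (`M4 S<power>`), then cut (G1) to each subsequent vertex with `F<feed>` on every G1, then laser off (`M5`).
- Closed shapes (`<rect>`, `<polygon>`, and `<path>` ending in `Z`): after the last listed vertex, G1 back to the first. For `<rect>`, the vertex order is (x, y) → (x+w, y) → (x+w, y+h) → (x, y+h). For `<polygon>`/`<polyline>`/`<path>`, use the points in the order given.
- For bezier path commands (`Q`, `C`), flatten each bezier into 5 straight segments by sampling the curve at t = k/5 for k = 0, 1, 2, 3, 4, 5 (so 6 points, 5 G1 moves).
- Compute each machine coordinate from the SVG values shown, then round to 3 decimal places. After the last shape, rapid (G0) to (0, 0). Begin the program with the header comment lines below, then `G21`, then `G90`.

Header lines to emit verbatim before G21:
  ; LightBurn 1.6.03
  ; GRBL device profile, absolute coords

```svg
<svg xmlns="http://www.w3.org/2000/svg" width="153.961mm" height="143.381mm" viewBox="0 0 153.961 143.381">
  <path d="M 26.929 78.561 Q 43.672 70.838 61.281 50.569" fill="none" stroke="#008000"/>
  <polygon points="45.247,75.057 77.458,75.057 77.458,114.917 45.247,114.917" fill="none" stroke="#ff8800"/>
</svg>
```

Since the viewBox matches the mm dimensions, user units are millimetres directly. The only transform is the Y-flip y_m = 143.381 − y_svg.

Shape 1 is a quadratic bezier drawn with `<path>`. Its stroke #008000 means engrave at S295, F2753. After flipping Y the toolpath is (26.929,64.820) → (33.661,68.411) → (40.462,73.006) → (47.332,78.604) → (54.272,85.206) → (61.281,92.812).

Shape 2 is a rectangle drawn with `<polygon>`. Its stroke #ff8800 means cut at S830, F1314. After flipping Y the toolpath is (45.247,68.324) → (77.458,68.324) → (77.458,28.464) → (45.247,28.464) → (45.247,68.324), returning to the start.

; LightBurn 1.6.03
; GRBL device profile, absolute coords
G21
G90
G0 X26.929 Y64.820
M4 S295
G1 X33.661 Y68.411 F2753
G1 X40.462 Y73.006 F2753
G1 X47.332 Y78.604 F2753
G1 X54.272 Y85.206 F2753
G1 X61.281 Y92.812 F2753
M5
G0 X45.247 Y68.324
M4 S830
G1 X77.458 Y68.324 F1314
G1 X77.458 Y28.464 F1314
G1 X45.247 Y28.464 F1314
G1 X45.247 Y68.324 F1314
M5
G0 X0.000 Y0.000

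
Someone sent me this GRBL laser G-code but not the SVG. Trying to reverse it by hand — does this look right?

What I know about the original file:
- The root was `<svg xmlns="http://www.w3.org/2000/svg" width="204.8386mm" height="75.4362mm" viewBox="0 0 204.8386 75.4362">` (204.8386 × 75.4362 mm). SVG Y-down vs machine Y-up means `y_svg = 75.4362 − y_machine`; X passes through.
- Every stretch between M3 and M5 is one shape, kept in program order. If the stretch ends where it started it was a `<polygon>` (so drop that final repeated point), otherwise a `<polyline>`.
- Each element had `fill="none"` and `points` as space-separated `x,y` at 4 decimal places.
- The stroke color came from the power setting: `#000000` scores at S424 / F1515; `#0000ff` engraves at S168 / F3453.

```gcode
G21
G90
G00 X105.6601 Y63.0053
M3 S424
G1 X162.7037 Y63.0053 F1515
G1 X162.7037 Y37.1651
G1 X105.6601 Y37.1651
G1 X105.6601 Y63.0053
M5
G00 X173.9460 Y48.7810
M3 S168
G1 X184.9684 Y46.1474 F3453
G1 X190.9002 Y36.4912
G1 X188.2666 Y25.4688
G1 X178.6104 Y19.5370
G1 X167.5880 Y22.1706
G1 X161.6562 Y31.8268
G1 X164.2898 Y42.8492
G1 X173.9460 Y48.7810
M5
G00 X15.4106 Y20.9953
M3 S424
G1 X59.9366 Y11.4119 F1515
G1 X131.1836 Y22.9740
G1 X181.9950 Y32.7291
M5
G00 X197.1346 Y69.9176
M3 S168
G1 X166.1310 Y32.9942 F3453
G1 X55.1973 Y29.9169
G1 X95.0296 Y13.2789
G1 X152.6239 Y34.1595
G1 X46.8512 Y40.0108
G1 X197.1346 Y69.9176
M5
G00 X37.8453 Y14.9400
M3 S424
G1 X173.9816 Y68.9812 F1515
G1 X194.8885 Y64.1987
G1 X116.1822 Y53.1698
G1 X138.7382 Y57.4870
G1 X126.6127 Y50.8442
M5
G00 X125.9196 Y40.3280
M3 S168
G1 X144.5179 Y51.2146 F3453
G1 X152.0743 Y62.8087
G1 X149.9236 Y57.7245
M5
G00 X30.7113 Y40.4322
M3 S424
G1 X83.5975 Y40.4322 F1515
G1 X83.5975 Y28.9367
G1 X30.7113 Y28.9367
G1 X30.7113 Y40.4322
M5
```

<svg xmlns="http://www.w3.org/2000/svg" width="204.8386mm" height="75.4362mm" viewBox="0 0 204.8386 75.4362">
  <polygon points="105.6601,12.4309 162.7037,12.4309 162.7037,38.2711 105.6601,38.2711" fill="none" stroke="#000000"/>
  <polygon points="173.9460,26.6552 184.9684,29.2888 190.9002,38.9450 188.2666,49.9674 178.6104,55.8992 167.5880,53.2656 161.6562,43.6094 164.2898,32.5870" fill="none" stroke="#0000ff"/>
  <polyline points="15.4106,54.4409 59.9366,64.0243 131.1836,52.4622 181.9950,42.7071" fill="none" stroke="#000000"/>
  <polygon points="197.1346,5.5186 166.1310,42.4420 55.1973,45.5193 95.0296,62.1573 152.6239,41.2767 46.8512,35.4254" fill="none" stroke="#0000ff"/>
  <polyline points="37.8453,60.4962 173.9816,6.4550 194.8885,11.2375 116.1822,22.2664 138.7382,17.9492 126.6127,24.5920" fill="none" stroke="#000000"/>
  <polyline points="125.9196,35.1082 144.5179,24.2216 152.0743,12.6275 149.9236,17.7117" fill="none" stroke="#0000ff"/>
  <polygon points="30.7113,35.0040 83.5975,35.0040 83.5975,46.4995 30.7113,46.4995" fill="none" stroke="#000000"/>
</svg>

y_svg = 75.4362 − y_m.

[1] S424→`#000000` (score); closed run; points: 105.6601,12.4309 162.7037,12.4309 162.7037,38.2711 105.6601,38.2711

[2] S168→`#0000ff` (engrave); closed run; points: 173.9460,26.6552 184.9684,29.2888 190.9002,38.9450 188.2666,49.9674 178.6104,55.8992 167.5880,53.2656 161.6562,43.6094 164.2898,32.5870

[3] S424→`#000000` (score); open run; points: 15.4106,54.4409 59.9366,64.0243 131.1836,52.4622 181.9950,42.7071

[4] S168→`#0000ff` (engrave); closed run; points: 197.1346,5.5186 166.1310,42.4420 55.1973,45.5193 95.0296,62.1573 152.6239,41.2767 46.8512,35.4254

[5] S424→`#000000` (score); open run; points: 37.8453,60.4962 173.9816,6.4550 194.8885,11.2375 116.1822,22.2664 138.7382,17.9492 126.6127,24.5920

[6] S168→`#0000ff` (engrave); open run; points: 125.9196,35.1082 144.5179,24.2216 152.0743,12.6275 149.9236,17.7117

[7] S424→`#000000` (score); closed run; points: 30.7113,35.0040 83.5975,35.0040 83.5975,46.4995 30.7113,46.4995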